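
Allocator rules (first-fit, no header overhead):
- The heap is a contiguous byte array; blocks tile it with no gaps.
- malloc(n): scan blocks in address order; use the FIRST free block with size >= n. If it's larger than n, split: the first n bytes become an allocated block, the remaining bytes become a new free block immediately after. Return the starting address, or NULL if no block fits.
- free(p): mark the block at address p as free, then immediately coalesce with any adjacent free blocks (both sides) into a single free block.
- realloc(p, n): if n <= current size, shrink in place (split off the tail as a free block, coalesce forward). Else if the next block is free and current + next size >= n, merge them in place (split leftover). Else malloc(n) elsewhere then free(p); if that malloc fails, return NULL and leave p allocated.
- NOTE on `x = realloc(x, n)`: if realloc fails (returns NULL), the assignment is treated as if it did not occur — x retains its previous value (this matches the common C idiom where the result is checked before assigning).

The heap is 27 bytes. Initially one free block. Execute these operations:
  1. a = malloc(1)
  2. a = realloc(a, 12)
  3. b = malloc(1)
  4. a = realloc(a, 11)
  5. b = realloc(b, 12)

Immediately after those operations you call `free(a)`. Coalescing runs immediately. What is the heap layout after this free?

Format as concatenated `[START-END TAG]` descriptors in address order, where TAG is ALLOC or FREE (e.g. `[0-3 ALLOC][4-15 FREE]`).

Answer: [0-11 FREE][12-23 ALLOC][24-26 FREE]

Derivation:
Op 1: a = malloc(1) -> a = 0; heap: [0-0 ALLOC][1-26 FREE]
Op 2: a = realloc(a, 12) -> a = 0; heap: [0-11 ALLOC][12-26 FREE]
Op 3: b = malloc(1) -> b = 12; heap: [0-11 ALLOC][12-12 ALLOC][13-26 FREE]
Op 4: a = realloc(a, 11) -> a = 0; heap: [0-10 ALLOC][11-11 FREE][12-12 ALLOC][13-26 FREE]
Op 5: b = realloc(b, 12) -> b = 12; heap: [0-10 ALLOC][11-11 FREE][12-23 ALLOC][24-26 FREE]
free(a): a = 0 -> block [0-10 ALLOC]; mark free, coalesce with adjacent free neighbors -> [0-11 FREE][12-23 ALLOC][24-26 FREE]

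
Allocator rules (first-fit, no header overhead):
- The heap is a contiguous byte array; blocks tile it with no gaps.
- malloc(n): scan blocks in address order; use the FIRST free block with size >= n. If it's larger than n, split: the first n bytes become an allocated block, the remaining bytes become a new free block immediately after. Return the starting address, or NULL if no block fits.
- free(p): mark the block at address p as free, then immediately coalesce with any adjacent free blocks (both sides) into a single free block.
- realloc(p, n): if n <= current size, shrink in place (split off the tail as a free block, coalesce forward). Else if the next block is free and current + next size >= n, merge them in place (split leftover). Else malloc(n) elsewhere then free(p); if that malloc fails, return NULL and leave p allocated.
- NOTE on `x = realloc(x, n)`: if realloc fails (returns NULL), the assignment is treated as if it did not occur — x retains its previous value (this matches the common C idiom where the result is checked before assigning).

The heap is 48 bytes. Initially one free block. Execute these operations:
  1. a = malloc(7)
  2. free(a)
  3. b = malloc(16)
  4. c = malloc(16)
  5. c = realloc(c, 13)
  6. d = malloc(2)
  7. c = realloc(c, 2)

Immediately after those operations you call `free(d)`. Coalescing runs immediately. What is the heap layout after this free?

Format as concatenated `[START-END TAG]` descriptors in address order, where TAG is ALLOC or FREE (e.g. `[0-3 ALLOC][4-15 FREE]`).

Answer: [0-15 ALLOC][16-17 ALLOC][18-47 FREE]

Derivation:
Op 1: a = malloc(7) -> a = 0; heap: [0-6 ALLOC][7-47 FREE]
Op 2: free(a) -> (freed a); heap: [0-47 FREE]
Op 3: b = malloc(16) -> b = 0; heap: [0-15 ALLOC][16-47 FREE]
Op 4: c = malloc(16) -> c = 16; heap: [0-15 ALLOC][16-31 ALLOC][32-47 FREE]
Op 5: c = realloc(c, 13) -> c = 16; heap: [0-15 ALLOC][16-28 ALLOC][29-47 FREE]
Op 6: d = malloc(2) -> d = 29; heap: [0-15 ALLOC][16-28 ALLOC][29-30 ALLOC][31-47 FREE]
Op 7: c = realloc(c, 2) -> c = 16; heap: [0-15 ALLOC][16-17 ALLOC][18-28 FREE][29-30 ALLOC][31-47 FREE]
free(d): d = 29 -> block [29-30 ALLOC]; mark free, coalesce with adjacent free neighbors -> [0-15 ALLOC][16-17 ALLOC][18-47 FREE]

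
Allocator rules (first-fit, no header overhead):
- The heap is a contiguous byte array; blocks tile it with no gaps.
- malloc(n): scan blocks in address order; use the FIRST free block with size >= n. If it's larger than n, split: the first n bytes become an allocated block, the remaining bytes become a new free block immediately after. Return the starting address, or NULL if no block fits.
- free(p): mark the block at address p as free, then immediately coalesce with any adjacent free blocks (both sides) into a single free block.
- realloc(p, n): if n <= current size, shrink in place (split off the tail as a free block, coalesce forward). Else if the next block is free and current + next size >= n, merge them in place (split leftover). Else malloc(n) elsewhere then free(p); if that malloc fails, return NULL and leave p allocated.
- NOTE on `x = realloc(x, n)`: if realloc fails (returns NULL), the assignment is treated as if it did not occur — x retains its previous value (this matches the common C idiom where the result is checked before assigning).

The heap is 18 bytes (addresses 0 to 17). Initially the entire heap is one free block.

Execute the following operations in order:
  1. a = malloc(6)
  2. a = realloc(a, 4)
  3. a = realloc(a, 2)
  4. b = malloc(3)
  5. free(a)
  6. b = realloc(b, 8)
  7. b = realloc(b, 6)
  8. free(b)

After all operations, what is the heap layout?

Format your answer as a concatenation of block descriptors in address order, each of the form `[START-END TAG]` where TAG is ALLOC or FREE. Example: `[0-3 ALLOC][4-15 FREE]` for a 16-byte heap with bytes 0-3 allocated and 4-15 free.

Answer: [0-17 FREE]

Derivation:
Op 1: a = malloc(6) -> a = 0; heap: [0-5 ALLOC][6-17 FREE]
Op 2: a = realloc(a, 4) -> a = 0; heap: [0-3 ALLOC][4-17 FREE]
Op 3: a = realloc(a, 2) -> a = 0; heap: [0-1 ALLOC][2-17 FREE]
Op 4: b = malloc(3) -> b = 2; heap: [0-1 ALLOC][2-4 ALLOC][5-17 FREE]
Op 5: free(a) -> (freed a); heap: [0-1 FREE][2-4 ALLOC][5-17 FREE]
Op 6: b = realloc(b, 8) -> b = 2; heap: [0-1 FREE][2-9 ALLOC][10-17 FREE]
Op 7: b = realloc(b, 6) -> b = 2; heap: [0-1 FREE][2-7 ALLOC][8-17 FREE]
Op 8: free(b) -> (freed b); heap: [0-17 FREE]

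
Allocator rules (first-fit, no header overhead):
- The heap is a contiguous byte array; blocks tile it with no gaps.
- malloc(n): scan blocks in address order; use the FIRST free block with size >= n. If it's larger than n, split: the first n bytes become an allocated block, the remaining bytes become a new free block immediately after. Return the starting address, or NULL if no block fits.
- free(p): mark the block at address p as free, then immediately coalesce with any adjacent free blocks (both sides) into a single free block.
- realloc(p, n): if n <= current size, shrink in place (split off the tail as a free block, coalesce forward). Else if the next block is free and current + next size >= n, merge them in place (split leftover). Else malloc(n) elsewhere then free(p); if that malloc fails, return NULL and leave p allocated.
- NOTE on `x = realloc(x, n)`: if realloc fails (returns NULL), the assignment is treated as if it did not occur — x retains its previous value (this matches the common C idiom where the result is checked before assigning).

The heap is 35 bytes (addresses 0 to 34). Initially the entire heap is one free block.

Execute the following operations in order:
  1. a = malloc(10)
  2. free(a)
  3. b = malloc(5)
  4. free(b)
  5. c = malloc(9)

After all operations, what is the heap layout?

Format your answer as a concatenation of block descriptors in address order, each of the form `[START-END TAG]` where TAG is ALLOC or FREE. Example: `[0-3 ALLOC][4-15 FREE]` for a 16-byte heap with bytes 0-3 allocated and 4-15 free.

Op 1: a = malloc(10) -> a = 0; heap: [0-9 ALLOC][10-34 FREE]
Op 2: free(a) -> (freed a); heap: [0-34 FREE]
Op 3: b = malloc(5) -> b = 0; heap: [0-4 ALLOC][5-34 FREE]
Op 4: free(b) -> (freed b); heap: [0-34 FREE]
Op 5: c = malloc(9) -> c = 0; heap: [0-8 ALLOC][9-34 FREE]

Answer: [0-8 ALLOC][9-34 FREE]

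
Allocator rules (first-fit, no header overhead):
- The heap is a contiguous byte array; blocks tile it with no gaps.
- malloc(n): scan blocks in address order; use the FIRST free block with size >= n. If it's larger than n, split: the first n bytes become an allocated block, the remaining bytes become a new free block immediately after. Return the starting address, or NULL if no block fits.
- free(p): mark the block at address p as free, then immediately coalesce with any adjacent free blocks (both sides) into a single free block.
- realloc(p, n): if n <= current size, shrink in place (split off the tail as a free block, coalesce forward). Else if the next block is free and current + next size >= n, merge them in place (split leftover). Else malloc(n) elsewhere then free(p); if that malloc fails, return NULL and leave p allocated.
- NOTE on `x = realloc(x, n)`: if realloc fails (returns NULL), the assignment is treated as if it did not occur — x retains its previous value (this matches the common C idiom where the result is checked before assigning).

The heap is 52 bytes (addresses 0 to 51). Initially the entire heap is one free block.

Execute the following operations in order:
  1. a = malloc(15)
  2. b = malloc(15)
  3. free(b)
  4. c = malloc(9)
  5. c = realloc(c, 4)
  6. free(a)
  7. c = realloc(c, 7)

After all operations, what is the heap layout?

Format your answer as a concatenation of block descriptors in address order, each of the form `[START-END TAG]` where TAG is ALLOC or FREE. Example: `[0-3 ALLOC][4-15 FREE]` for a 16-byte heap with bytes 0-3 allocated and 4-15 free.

Op 1: a = malloc(15) -> a = 0; heap: [0-14 ALLOC][15-51 FREE]
Op 2: b = malloc(15) -> b = 15; heap: [0-14 ALLOC][15-29 ALLOC][30-51 FREE]
Op 3: free(b) -> (freed b); heap: [0-14 ALLOC][15-51 FREE]
Op 4: c = malloc(9) -> c = 15; heap: [0-14 ALLOC][15-23 ALLOC][24-51 FREE]
Op 5: c = realloc(c, 4) -> c = 15; heap: [0-14 ALLOC][15-18 ALLOC][19-51 FREE]
Op 6: free(a) -> (freed a); heap: [0-14 FREE][15-18 ALLOC][19-51 FREE]
Op 7: c = realloc(c, 7) -> c = 15; heap: [0-14 FREE][15-21 ALLOC][22-51 FREE]

Answer: [0-14 FREE][15-21 ALLOC][22-51 FREE]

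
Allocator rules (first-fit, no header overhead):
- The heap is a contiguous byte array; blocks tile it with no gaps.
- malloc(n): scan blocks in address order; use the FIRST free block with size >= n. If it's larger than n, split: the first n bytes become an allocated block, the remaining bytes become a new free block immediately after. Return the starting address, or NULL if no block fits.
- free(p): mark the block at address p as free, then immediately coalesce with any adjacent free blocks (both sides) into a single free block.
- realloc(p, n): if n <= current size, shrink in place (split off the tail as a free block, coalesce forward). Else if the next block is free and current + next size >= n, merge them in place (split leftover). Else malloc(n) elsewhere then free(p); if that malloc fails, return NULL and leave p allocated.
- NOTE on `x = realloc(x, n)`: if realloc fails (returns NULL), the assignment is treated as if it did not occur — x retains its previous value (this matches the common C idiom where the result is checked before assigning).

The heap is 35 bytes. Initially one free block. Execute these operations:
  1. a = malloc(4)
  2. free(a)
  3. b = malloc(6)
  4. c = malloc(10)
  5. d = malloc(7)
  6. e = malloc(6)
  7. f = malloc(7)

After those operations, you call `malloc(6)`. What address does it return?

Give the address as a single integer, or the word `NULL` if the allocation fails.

Answer: 29

Derivation:
Op 1: a = malloc(4) -> a = 0; heap: [0-3 ALLOC][4-34 FREE]
Op 2: free(a) -> (freed a); heap: [0-34 FREE]
Op 3: b = malloc(6) -> b = 0; heap: [0-5 ALLOC][6-34 FREE]
Op 4: c = malloc(10) -> c = 6; heap: [0-5 ALLOC][6-15 ALLOC][16-34 FREE]
Op 5: d = malloc(7) -> d = 16; heap: [0-5 ALLOC][6-15 ALLOC][16-22 ALLOC][23-34 FREE]
Op 6: e = malloc(6) -> e = 23; heap: [0-5 ALLOC][6-15 ALLOC][16-22 ALLOC][23-28 ALLOC][29-34 FREE]
Op 7: f = malloc(7) -> f = NULL; heap: [0-5 ALLOC][6-15 ALLOC][16-22 ALLOC][23-28 ALLOC][29-34 FREE]
malloc(6): first-fit scan over [0-5 ALLOC][6-15 ALLOC][16-22 ALLOC][23-28 ALLOC][29-34 FREE] -> 29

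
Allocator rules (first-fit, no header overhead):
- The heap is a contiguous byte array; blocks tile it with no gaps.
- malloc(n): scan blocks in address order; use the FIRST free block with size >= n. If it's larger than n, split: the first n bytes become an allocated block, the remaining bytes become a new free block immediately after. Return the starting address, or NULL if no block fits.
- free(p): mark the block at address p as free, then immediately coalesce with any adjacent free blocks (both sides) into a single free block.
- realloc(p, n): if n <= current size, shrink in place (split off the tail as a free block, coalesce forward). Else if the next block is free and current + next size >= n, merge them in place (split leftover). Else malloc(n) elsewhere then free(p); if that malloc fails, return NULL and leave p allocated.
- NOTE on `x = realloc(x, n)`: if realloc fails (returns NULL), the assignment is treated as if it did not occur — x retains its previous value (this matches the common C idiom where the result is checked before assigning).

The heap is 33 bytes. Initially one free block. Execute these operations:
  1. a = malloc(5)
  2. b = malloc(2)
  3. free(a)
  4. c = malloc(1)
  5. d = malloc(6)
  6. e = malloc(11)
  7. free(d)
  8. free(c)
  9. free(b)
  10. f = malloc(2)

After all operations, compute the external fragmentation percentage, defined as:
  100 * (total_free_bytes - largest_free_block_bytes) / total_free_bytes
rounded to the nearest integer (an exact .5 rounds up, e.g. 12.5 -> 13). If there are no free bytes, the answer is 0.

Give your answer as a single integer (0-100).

Answer: 45

Derivation:
Op 1: a = malloc(5) -> a = 0; heap: [0-4 ALLOC][5-32 FREE]
Op 2: b = malloc(2) -> b = 5; heap: [0-4 ALLOC][5-6 ALLOC][7-32 FREE]
Op 3: free(a) -> (freed a); heap: [0-4 FREE][5-6 ALLOC][7-32 FREE]
Op 4: c = malloc(1) -> c = 0; heap: [0-0 ALLOC][1-4 FREE][5-6 ALLOC][7-32 FREE]
Op 5: d = malloc(6) -> d = 7; heap: [0-0 ALLOC][1-4 FREE][5-6 ALLOC][7-12 ALLOC][13-32 FREE]
Op 6: e = malloc(11) -> e = 13; heap: [0-0 ALLOC][1-4 FREE][5-6 ALLOC][7-12 ALLOC][13-23 ALLOC][24-32 FREE]
Op 7: free(d) -> (freed d); heap: [0-0 ALLOC][1-4 FREE][5-6 ALLOC][7-12 FREE][13-23 ALLOC][24-32 FREE]
Op 8: free(c) -> (freed c); heap: [0-4 FREE][5-6 ALLOC][7-12 FREE][13-23 ALLOC][24-32 FREE]
Op 9: free(b) -> (freed b); heap: [0-12 FREE][13-23 ALLOC][24-32 FREE]
Op 10: f = malloc(2) -> f = 0; heap: [0-1 ALLOC][2-12 FREE][13-23 ALLOC][24-32 FREE]
Free blocks: [11 9] total_free=20 largest=11 -> 100*(20-11)/20 = 900/20 = 45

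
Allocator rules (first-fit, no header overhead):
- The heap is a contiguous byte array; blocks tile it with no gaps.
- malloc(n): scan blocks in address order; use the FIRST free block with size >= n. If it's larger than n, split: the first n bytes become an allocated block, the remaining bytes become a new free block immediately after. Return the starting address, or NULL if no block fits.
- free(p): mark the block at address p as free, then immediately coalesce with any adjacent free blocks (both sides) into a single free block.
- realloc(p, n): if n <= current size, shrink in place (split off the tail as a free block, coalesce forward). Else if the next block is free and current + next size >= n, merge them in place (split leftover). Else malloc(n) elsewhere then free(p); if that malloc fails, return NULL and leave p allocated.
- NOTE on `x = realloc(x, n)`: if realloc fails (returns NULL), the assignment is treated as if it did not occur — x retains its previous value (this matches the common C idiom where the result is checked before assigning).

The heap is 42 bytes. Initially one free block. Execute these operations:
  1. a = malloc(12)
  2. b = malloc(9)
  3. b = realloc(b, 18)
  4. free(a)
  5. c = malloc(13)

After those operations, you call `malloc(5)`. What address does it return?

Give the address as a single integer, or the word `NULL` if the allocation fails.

Answer: 0

Derivation:
Op 1: a = malloc(12) -> a = 0; heap: [0-11 ALLOC][12-41 FREE]
Op 2: b = malloc(9) -> b = 12; heap: [0-11 ALLOC][12-20 ALLOC][21-41 FREE]
Op 3: b = realloc(b, 18) -> b = 12; heap: [0-11 ALLOC][12-29 ALLOC][30-41 FREE]
Op 4: free(a) -> (freed a); heap: [0-11 FREE][12-29 ALLOC][30-41 FREE]
Op 5: c = malloc(13) -> c = NULL; heap: [0-11 FREE][12-29 ALLOC][30-41 FREE]
malloc(5): first-fit scan over [0-11 FREE][12-29 ALLOC][30-41 FREE] -> 0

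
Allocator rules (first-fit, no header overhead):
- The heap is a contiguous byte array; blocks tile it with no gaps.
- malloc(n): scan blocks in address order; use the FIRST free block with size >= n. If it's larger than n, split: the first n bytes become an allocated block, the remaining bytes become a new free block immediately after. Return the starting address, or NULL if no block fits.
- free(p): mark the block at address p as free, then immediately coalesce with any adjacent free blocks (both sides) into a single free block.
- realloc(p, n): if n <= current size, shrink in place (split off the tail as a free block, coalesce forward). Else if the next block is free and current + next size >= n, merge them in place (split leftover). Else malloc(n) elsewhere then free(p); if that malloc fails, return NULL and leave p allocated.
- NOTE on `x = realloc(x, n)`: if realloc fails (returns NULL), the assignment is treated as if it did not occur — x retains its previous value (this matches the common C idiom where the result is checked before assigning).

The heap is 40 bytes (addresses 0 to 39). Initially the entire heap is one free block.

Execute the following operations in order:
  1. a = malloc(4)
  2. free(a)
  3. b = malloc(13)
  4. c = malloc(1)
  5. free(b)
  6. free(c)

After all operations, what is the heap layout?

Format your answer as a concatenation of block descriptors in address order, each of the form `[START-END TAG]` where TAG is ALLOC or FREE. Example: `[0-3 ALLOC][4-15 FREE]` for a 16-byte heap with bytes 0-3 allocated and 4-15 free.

Answer: [0-39 FREE]

Derivation:
Op 1: a = malloc(4) -> a = 0; heap: [0-3 ALLOC][4-39 FREE]
Op 2: free(a) -> (freed a); heap: [0-39 FREE]
Op 3: b = malloc(13) -> b = 0; heap: [0-12 ALLOC][13-39 FREE]
Op 4: c = malloc(1) -> c = 13; heap: [0-12 ALLOC][13-13 ALLOC][14-39 FREE]
Op 5: free(b) -> (freed b); heap: [0-12 FREE][13-13 ALLOC][14-39 FREE]
Op 6: free(c) -> (freed c); heap: [0-39 FREE]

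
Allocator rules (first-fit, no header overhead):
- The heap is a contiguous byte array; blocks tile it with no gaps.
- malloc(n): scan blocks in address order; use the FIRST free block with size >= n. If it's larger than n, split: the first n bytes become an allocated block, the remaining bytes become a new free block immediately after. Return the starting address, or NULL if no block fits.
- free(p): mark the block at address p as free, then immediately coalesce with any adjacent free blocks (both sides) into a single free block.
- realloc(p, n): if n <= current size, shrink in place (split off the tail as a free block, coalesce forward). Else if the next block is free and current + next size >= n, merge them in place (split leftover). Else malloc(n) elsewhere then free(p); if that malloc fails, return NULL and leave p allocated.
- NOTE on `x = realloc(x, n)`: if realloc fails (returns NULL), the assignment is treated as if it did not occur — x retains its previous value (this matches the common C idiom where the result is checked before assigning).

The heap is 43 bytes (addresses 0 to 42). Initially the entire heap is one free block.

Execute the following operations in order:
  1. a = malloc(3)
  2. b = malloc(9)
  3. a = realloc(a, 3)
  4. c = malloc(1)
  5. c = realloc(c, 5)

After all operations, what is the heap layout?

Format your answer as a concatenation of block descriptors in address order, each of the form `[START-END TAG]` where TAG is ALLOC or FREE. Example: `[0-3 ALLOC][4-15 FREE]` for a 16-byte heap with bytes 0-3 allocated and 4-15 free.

Answer: [0-2 ALLOC][3-11 ALLOC][12-16 ALLOC][17-42 FREE]

Derivation:
Op 1: a = malloc(3) -> a = 0; heap: [0-2 ALLOC][3-42 FREE]
Op 2: b = malloc(9) -> b = 3; heap: [0-2 ALLOC][3-11 ALLOC][12-42 FREE]
Op 3: a = realloc(a, 3) -> a = 0; heap: [0-2 ALLOC][3-11 ALLOC][12-42 FREE]
Op 4: c = malloc(1) -> c = 12; heap: [0-2 ALLOC][3-11 ALLOC][12-12 ALLOC][13-42 FREE]
Op 5: c = realloc(c, 5) -> c = 12; heap: [0-2 ALLOC][3-11 ALLOC][12-16 ALLOC][17-42 FREE]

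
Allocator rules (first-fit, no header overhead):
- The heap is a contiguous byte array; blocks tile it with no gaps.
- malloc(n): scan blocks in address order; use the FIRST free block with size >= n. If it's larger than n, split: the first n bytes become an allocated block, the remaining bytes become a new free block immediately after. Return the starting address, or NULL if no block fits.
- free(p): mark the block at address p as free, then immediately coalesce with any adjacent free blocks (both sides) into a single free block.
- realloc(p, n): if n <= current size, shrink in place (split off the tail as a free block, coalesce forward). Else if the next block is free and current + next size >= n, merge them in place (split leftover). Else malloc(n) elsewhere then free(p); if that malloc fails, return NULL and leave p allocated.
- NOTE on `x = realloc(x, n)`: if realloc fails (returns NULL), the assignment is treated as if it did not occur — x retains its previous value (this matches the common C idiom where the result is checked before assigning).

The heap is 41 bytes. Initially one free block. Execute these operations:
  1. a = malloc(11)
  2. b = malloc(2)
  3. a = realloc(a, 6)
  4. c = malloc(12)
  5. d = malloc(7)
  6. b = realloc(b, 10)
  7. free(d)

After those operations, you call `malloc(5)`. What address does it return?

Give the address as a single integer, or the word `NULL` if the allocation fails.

Op 1: a = malloc(11) -> a = 0; heap: [0-10 ALLOC][11-40 FREE]
Op 2: b = malloc(2) -> b = 11; heap: [0-10 ALLOC][11-12 ALLOC][13-40 FREE]
Op 3: a = realloc(a, 6) -> a = 0; heap: [0-5 ALLOC][6-10 FREE][11-12 ALLOC][13-40 FREE]
Op 4: c = malloc(12) -> c = 13; heap: [0-5 ALLOC][6-10 FREE][11-12 ALLOC][13-24 ALLOC][25-40 FREE]
Op 5: d = malloc(7) -> d = 25; heap: [0-5 ALLOC][6-10 FREE][11-12 ALLOC][13-24 ALLOC][25-31 ALLOC][32-40 FREE]
Op 6: b = realloc(b, 10) -> NULL (b unchanged); heap: [0-5 ALLOC][6-10 FREE][11-12 ALLOC][13-24 ALLOC][25-31 ALLOC][32-40 FREE]
Op 7: free(d) -> (freed d); heap: [0-5 ALLOC][6-10 FREE][11-12 ALLOC][13-24 ALLOC][25-40 FREE]
malloc(5): first-fit scan over [0-5 ALLOC][6-10 FREE][11-12 ALLOC][13-24 ALLOC][25-40 FREE] -> 6

Answer: 6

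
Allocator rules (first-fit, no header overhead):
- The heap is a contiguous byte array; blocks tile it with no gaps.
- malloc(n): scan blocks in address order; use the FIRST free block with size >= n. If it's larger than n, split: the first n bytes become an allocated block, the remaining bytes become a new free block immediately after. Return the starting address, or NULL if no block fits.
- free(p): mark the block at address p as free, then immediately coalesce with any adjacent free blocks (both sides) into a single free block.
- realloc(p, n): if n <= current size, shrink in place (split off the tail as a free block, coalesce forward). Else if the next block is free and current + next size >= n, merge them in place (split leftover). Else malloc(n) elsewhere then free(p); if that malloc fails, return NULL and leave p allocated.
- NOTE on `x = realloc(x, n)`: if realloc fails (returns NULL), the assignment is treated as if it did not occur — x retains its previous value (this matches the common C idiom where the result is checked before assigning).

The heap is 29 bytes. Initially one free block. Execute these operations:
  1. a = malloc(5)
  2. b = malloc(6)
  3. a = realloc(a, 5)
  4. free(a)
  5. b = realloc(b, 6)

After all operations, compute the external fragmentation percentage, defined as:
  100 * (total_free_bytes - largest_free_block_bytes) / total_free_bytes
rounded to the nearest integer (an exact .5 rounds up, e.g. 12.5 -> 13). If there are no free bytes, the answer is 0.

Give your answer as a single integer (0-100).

Answer: 22

Derivation:
Op 1: a = malloc(5) -> a = 0; heap: [0-4 ALLOC][5-28 FREE]
Op 2: b = malloc(6) -> b = 5; heap: [0-4 ALLOC][5-10 ALLOC][11-28 FREE]
Op 3: a = realloc(a, 5) -> a = 0; heap: [0-4 ALLOC][5-10 ALLOC][11-28 FREE]
Op 4: free(a) -> (freed a); heap: [0-4 FREE][5-10 ALLOC][11-28 FREE]
Op 5: b = realloc(b, 6) -> b = 5; heap: [0-4 FREE][5-10 ALLOC][11-28 FREE]
Free blocks: [5 18] total_free=23 largest=18 -> 100*(23-18)/23 = 500/23 ≈ 21.739 -> rounds to 22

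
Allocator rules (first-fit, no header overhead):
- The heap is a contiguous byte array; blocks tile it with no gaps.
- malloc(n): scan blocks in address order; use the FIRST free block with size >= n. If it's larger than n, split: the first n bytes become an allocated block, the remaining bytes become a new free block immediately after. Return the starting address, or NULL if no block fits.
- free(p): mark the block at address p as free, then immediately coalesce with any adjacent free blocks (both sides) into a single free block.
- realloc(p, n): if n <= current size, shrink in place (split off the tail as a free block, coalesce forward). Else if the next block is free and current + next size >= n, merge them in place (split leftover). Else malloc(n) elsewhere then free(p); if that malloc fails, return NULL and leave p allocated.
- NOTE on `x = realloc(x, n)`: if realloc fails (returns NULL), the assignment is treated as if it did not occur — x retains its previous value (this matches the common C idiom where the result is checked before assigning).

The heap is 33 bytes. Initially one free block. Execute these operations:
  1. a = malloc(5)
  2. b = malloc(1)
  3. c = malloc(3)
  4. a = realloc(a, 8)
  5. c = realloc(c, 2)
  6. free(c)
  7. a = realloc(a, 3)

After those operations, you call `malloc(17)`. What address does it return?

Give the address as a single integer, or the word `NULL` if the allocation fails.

Op 1: a = malloc(5) -> a = 0; heap: [0-4 ALLOC][5-32 FREE]
Op 2: b = malloc(1) -> b = 5; heap: [0-4 ALLOC][5-5 ALLOC][6-32 FREE]
Op 3: c = malloc(3) -> c = 6; heap: [0-4 ALLOC][5-5 ALLOC][6-8 ALLOC][9-32 FREE]
Op 4: a = realloc(a, 8) -> a = 9; heap: [0-4 FREE][5-5 ALLOC][6-8 ALLOC][9-16 ALLOC][17-32 FREE]
Op 5: c = realloc(c, 2) -> c = 6; heap: [0-4 FREE][5-5 ALLOC][6-7 ALLOC][8-8 FREE][9-16 ALLOC][17-32 FREE]
Op 6: free(c) -> (freed c); heap: [0-4 FREE][5-5 ALLOC][6-8 FREE][9-16 ALLOC][17-32 FREE]
Op 7: a = realloc(a, 3) -> a = 9; heap: [0-4 FREE][5-5 ALLOC][6-8 FREE][9-11 ALLOC][12-32 FREE]
malloc(17): first-fit scan over [0-4 FREE][5-5 ALLOC][6-8 FREE][9-11 ALLOC][12-32 FREE] -> 12

Answer: 12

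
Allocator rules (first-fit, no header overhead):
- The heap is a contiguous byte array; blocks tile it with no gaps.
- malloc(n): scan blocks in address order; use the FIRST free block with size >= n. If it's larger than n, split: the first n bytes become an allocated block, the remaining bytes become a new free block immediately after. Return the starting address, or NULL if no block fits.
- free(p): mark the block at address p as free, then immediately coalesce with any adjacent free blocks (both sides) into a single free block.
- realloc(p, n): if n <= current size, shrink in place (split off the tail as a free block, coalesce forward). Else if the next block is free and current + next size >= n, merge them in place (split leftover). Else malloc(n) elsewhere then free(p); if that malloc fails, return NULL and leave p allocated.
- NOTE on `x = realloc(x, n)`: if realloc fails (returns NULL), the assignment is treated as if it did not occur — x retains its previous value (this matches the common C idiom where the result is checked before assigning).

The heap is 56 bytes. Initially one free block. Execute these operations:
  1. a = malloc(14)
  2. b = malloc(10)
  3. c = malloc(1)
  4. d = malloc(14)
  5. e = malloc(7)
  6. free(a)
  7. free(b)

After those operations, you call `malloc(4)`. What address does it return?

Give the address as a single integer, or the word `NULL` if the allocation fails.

Op 1: a = malloc(14) -> a = 0; heap: [0-13 ALLOC][14-55 FREE]
Op 2: b = malloc(10) -> b = 14; heap: [0-13 ALLOC][14-23 ALLOC][24-55 FREE]
Op 3: c = malloc(1) -> c = 24; heap: [0-13 ALLOC][14-23 ALLOC][24-24 ALLOC][25-55 FREE]
Op 4: d = malloc(14) -> d = 25; heap: [0-13 ALLOC][14-23 ALLOC][24-24 ALLOC][25-38 ALLOC][39-55 FREE]
Op 5: e = malloc(7) -> e = 39; heap: [0-13 ALLOC][14-23 ALLOC][24-24 ALLOC][25-38 ALLOC][39-45 ALLOC][46-55 FREE]
Op 6: free(a) -> (freed a); heap: [0-13 FREE][14-23 ALLOC][24-24 ALLOC][25-38 ALLOC][39-45 ALLOC][46-55 FREE]
Op 7: free(b) -> (freed b); heap: [0-23 FREE][24-24 ALLOC][25-38 ALLOC][39-45 ALLOC][46-55 FREE]
malloc(4): first-fit scan over [0-23 FREE][24-24 ALLOC][25-38 ALLOC][39-45 ALLOC][46-55 FREE] -> 0

Answer: 0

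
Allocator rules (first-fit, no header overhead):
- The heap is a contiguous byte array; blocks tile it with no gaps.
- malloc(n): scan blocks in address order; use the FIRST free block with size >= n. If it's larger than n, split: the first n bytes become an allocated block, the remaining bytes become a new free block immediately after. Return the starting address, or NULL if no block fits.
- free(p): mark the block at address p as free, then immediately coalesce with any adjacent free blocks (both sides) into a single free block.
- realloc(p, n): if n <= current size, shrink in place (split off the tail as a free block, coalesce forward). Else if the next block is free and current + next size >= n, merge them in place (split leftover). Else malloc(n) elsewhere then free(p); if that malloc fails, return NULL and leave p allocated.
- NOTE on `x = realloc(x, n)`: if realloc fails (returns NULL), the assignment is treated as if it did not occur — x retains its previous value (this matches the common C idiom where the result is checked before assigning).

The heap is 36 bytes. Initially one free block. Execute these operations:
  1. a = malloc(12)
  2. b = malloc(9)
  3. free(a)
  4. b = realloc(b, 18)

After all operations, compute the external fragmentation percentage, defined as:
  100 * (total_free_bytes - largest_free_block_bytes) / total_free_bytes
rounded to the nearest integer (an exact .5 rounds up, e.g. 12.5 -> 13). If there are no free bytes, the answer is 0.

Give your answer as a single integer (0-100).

Answer: 33

Derivation:
Op 1: a = malloc(12) -> a = 0; heap: [0-11 ALLOC][12-35 FREE]
Op 2: b = malloc(9) -> b = 12; heap: [0-11 ALLOC][12-20 ALLOC][21-35 FREE]
Op 3: free(a) -> (freed a); heap: [0-11 FREE][12-20 ALLOC][21-35 FREE]
Op 4: b = realloc(b, 18) -> b = 12; heap: [0-11 FREE][12-29 ALLOC][30-35 FREE]
Free blocks: [12 6] total_free=18 largest=12 -> 100*(18-12)/18 = 600/18 ≈ 33.333 -> rounds to 33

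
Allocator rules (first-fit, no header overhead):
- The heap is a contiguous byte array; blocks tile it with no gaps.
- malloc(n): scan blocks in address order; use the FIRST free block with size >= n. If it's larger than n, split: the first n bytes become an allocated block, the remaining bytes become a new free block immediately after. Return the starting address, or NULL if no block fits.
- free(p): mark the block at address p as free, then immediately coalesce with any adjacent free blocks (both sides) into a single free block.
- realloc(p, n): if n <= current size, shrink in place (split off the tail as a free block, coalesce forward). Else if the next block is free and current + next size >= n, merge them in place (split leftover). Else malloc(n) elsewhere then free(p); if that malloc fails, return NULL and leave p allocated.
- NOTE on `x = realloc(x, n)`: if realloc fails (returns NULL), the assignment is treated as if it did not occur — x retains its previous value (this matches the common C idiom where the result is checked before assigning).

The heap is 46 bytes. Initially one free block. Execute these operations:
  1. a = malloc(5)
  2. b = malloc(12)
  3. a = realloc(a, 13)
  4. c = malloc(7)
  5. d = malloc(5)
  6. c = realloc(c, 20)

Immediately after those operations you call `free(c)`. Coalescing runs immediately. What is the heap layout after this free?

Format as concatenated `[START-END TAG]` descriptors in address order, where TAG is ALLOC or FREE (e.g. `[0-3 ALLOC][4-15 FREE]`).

Op 1: a = malloc(5) -> a = 0; heap: [0-4 ALLOC][5-45 FREE]
Op 2: b = malloc(12) -> b = 5; heap: [0-4 ALLOC][5-16 ALLOC][17-45 FREE]
Op 3: a = realloc(a, 13) -> a = 17; heap: [0-4 FREE][5-16 ALLOC][17-29 ALLOC][30-45 FREE]
Op 4: c = malloc(7) -> c = 30; heap: [0-4 FREE][5-16 ALLOC][17-29 ALLOC][30-36 ALLOC][37-45 FREE]
Op 5: d = malloc(5) -> d = 0; heap: [0-4 ALLOC][5-16 ALLOC][17-29 ALLOC][30-36 ALLOC][37-45 FREE]
Op 6: c = realloc(c, 20) -> NULL (c unchanged); heap: [0-4 ALLOC][5-16 ALLOC][17-29 ALLOC][30-36 ALLOC][37-45 FREE]
free(c): c = 30 -> block [30-36 ALLOC]; mark free, coalesce with adjacent free neighbors -> [0-4 ALLOC][5-16 ALLOC][17-29 ALLOC][30-45 FREE]

Answer: [0-4 ALLOC][5-16 ALLOC][17-29 ALLOC][30-45 FREE]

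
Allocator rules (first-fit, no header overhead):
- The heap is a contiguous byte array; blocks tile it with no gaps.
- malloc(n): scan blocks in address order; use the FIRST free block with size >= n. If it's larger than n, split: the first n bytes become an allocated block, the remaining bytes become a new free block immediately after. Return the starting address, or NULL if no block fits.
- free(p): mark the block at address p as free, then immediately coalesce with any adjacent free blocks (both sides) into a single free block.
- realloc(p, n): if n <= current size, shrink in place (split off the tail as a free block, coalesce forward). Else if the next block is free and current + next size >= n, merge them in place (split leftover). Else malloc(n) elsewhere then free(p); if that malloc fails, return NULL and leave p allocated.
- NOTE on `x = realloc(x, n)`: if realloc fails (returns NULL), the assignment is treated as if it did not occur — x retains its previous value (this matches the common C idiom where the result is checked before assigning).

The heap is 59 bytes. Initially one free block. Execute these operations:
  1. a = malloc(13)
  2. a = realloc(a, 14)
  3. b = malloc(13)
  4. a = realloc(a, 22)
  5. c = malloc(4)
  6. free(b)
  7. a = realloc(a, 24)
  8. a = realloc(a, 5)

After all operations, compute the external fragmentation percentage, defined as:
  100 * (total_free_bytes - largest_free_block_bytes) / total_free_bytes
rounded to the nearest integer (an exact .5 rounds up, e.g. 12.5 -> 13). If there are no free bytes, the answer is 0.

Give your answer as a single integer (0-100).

Op 1: a = malloc(13) -> a = 0; heap: [0-12 ALLOC][13-58 FREE]
Op 2: a = realloc(a, 14) -> a = 0; heap: [0-13 ALLOC][14-58 FREE]
Op 3: b = malloc(13) -> b = 14; heap: [0-13 ALLOC][14-26 ALLOC][27-58 FREE]
Op 4: a = realloc(a, 22) -> a = 27; heap: [0-13 FREE][14-26 ALLOC][27-48 ALLOC][49-58 FREE]
Op 5: c = malloc(4) -> c = 0; heap: [0-3 ALLOC][4-13 FREE][14-26 ALLOC][27-48 ALLOC][49-58 FREE]
Op 6: free(b) -> (freed b); heap: [0-3 ALLOC][4-26 FREE][27-48 ALLOC][49-58 FREE]
Op 7: a = realloc(a, 24) -> a = 27; heap: [0-3 ALLOC][4-26 FREE][27-50 ALLOC][51-58 FREE]
Op 8: a = realloc(a, 5) -> a = 27; heap: [0-3 ALLOC][4-26 FREE][27-31 ALLOC][32-58 FREE]
Free blocks: [23 27] total_free=50 largest=27 -> 100*(50-27)/50 = 2300/50 = 46

Answer: 46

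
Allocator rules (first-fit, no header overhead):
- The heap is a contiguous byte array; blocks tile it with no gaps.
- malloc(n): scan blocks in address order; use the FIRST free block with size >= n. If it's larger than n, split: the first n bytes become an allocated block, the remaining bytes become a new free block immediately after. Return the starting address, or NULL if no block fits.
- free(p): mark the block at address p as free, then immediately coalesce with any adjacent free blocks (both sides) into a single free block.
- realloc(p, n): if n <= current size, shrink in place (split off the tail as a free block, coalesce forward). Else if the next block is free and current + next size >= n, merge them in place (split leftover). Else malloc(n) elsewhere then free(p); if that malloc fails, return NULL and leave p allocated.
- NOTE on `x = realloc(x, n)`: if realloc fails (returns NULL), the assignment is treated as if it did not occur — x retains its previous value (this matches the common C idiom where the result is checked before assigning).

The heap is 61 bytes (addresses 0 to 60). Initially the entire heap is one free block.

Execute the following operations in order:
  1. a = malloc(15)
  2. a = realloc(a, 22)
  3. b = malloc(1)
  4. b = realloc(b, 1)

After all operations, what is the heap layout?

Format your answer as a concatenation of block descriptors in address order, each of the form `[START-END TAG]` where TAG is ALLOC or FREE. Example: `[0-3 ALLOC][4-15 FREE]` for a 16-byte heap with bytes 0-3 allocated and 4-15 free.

Answer: [0-21 ALLOC][22-22 ALLOC][23-60 FREE]

Derivation:
Op 1: a = malloc(15) -> a = 0; heap: [0-14 ALLOC][15-60 FREE]
Op 2: a = realloc(a, 22) -> a = 0; heap: [0-21 ALLOC][22-60 FREE]
Op 3: b = malloc(1) -> b = 22; heap: [0-21 ALLOC][22-22 ALLOC][23-60 FREE]
Op 4: b = realloc(b, 1) -> b = 22; heap: [0-21 ALLOC][22-22 ALLOC][23-60 FREE]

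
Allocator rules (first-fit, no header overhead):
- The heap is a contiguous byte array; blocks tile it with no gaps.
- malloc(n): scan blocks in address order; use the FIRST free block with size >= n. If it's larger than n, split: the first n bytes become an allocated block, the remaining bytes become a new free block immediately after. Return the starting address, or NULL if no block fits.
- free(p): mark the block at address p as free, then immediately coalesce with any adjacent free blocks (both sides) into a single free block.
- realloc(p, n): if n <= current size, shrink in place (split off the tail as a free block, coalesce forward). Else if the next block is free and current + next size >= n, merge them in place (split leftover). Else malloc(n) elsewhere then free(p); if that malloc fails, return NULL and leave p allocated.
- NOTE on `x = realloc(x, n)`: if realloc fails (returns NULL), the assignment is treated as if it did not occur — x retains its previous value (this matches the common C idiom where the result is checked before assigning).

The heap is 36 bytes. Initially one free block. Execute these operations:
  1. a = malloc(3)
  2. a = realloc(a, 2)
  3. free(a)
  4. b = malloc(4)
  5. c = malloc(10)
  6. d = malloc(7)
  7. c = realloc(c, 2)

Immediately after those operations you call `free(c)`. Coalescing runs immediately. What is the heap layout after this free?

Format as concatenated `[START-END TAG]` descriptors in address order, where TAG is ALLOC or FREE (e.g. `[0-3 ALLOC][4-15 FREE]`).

Op 1: a = malloc(3) -> a = 0; heap: [0-2 ALLOC][3-35 FREE]
Op 2: a = realloc(a, 2) -> a = 0; heap: [0-1 ALLOC][2-35 FREE]
Op 3: free(a) -> (freed a); heap: [0-35 FREE]
Op 4: b = malloc(4) -> b = 0; heap: [0-3 ALLOC][4-35 FREE]
Op 5: c = malloc(10) -> c = 4; heap: [0-3 ALLOC][4-13 ALLOC][14-35 FREE]
Op 6: d = malloc(7) -> d = 14; heap: [0-3 ALLOC][4-13 ALLOC][14-20 ALLOC][21-35 FREE]
Op 7: c = realloc(c, 2) -> c = 4; heap: [0-3 ALLOC][4-5 ALLOC][6-13 FREE][14-20 ALLOC][21-35 FREE]
free(c): c = 4 -> block [4-5 ALLOC]; mark free, coalesce with adjacent free neighbors -> [0-3 ALLOC][4-13 FREE][14-20 ALLOC][21-35 FREE]

Answer: [0-3 ALLOC][4-13 FREE][14-20 ALLOC][21-35 FREE]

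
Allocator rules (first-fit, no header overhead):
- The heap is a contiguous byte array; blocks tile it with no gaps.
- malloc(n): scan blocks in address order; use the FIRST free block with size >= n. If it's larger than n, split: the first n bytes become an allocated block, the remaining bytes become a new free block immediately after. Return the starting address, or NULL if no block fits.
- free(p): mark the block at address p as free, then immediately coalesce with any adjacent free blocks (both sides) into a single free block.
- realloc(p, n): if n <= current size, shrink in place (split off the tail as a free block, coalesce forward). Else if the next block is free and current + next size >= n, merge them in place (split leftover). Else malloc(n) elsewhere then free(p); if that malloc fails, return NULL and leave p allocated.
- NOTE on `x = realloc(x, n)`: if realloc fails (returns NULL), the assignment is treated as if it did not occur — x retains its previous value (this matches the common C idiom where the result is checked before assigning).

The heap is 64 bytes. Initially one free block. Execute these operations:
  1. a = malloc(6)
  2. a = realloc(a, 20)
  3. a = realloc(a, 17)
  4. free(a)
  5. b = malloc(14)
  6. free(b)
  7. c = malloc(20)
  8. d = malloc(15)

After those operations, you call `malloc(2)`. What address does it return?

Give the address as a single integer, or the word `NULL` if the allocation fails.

Answer: 35

Derivation:
Op 1: a = malloc(6) -> a = 0; heap: [0-5 ALLOC][6-63 FREE]
Op 2: a = realloc(a, 20) -> a = 0; heap: [0-19 ALLOC][20-63 FREE]
Op 3: a = realloc(a, 17) -> a = 0; heap: [0-16 ALLOC][17-63 FREE]
Op 4: free(a) -> (freed a); heap: [0-63 FREE]
Op 5: b = malloc(14) -> b = 0; heap: [0-13 ALLOC][14-63 FREE]
Op 6: free(b) -> (freed b); heap: [0-63 FREE]
Op 7: c = malloc(20) -> c = 0; heap: [0-19 ALLOC][20-63 FREE]
Op 8: d = malloc(15) -> d = 20; heap: [0-19 ALLOC][20-34 ALLOC][35-63 FREE]
malloc(2): first-fit scan over [0-19 ALLOC][20-34 ALLOC][35-63 FREE] -> 35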